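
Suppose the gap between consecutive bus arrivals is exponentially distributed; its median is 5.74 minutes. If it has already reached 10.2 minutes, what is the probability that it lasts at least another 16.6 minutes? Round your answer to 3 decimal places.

0.135

For an exponential, median = ln(2)/λ, so λ = ln 2 / 5.74 = 0.120757 per minute.
The exponential is memoryless, so the remaining time is again Exp(λ): the condition X > 10.2 is irrelevant.
P(X > 16.6) = e^(−2.0046) ≈ 0.135.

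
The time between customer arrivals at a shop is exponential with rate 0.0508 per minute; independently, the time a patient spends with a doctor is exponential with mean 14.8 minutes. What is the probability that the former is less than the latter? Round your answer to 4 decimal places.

λ_1 = 0.0508, λ_2 = 1/14.8 = 0.0675676.
For independent exponentials, P(the former < the latter) = λ_1/(λ_1+λ_2) = 0.0508/0.118368 ≈ 0.4292.

0.4292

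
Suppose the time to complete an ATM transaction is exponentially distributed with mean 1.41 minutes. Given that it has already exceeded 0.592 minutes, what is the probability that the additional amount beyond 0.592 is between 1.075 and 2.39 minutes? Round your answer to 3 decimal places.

The rate is λ = 1/1.41 = 0.70922 per minute.
Memoryless: the residual past 0.592 is again Exp(λ).
P(1.075 < residual < 2.39) = e^(−λ·1.075) − e^(−λ·2.39) = 0.46654 − 0.18359 ≈ 0.283.

0.283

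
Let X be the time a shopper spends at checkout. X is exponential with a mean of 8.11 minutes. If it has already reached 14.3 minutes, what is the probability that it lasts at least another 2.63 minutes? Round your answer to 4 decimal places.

The rate is λ = 1/8.11 = 0.123305 per minute.
P(X > s+t | X > s) = e^(−λ(s+t))/e^(−λs) = e^(−λt), independent of s = 14.3.
P(X > 2.63) = e^(−0.32429) ≈ 0.7230.

0.7230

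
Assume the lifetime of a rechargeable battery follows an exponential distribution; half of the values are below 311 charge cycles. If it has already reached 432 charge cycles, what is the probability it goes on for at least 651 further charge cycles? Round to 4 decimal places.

For an exponential, median = ln(2)/λ, so λ = ln 2 / 311 = 0.00222877 per charge cycle.
The exponential is memoryless, so the remaining time is again Exp(λ): the condition X > 432 is irrelevant.
P(X > 651) = e^(−1.4509) ≈ 0.2344.

0.2344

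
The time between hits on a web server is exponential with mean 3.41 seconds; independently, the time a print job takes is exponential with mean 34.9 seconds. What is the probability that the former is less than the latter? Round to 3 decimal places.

0.911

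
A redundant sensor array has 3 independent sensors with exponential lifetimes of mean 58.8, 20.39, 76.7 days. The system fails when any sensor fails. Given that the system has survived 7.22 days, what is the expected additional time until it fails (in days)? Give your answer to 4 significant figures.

12.64

First-failure rate Σλ = 1/58.8 + 1/20.39 + 1/76.7 = 0.0790883.
By memorylessness the expected residual is 1/Σλ = 12.6441 days, regardless of the 7.22 already elapsed.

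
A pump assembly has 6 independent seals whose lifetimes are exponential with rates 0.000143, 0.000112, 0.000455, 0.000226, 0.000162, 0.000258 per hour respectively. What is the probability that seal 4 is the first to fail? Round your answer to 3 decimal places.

The time to first failure is exponential with rate Σλ = 0.000143 + 0.000112 + 0.000455 + 0.000226 + 0.000162 + 0.000258 = 0.001356.
P(seal 4 first) = λ_4/Σλ = 0.000226/0.001356 ≈ 0.167.

0.167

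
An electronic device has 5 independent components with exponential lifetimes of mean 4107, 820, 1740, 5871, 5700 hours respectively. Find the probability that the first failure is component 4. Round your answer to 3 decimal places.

0.071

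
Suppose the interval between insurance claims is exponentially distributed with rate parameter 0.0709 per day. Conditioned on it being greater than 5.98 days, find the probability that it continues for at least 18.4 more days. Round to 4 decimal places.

P(X > s+t | X > s) = e^(−λ(s+t))/e^(−λs) = e^(−λt), independent of s = 5.98.
P(X > 18.4) = e^(−1.3046) ≈ 0.2713.

0.2713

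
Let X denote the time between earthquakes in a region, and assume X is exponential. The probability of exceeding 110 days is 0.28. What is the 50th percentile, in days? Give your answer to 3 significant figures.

59.9

e^(−λ·110) = 0.28 ⇒ λ = −ln(0.28)/110 = 0.0115724.
50th percentile: 1 − e^(−λt) = 0.5, t = −ln(0.5)/λ = 59.8965 days.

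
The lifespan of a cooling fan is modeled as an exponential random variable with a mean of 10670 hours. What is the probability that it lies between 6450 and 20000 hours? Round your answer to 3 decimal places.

The rate is λ = 1/10670 = 0.0000937207 per hour.
P(6450 < X < 20000) = e^(−λ·6450) − e^(−λ·20000) = 0.54635 − 0.15344 ≈ 0.393.

0.393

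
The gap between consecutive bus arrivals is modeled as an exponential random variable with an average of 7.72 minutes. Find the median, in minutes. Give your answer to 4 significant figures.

The rate is λ = 1/7.72 = 0.129534 per minute.
Set 1 − e^(−λt) = 0.5, so t = −ln(0.5)/λ = 0.69315/0.129534 ≈ 5.3511 minutes.

5.351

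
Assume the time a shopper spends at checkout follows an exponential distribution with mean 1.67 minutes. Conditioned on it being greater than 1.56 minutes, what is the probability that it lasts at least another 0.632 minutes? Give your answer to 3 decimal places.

The rate is λ = 1/1.67 = 0.598802 per minute.
The exponential is memoryless, so the remaining time is again Exp(λ): the condition X > 1.56 is irrelevant.
P(X > 0.632) = e^(−0.37844) ≈ 0.685.

0.685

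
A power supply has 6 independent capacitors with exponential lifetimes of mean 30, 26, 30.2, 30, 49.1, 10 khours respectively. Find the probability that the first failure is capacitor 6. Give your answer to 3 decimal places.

0.387

Rates: λ_i = 1/mean_i → 0.0333333, 0.0384615, 0.0331126, 0.0333333, 0.0203666, 0.1; Σλ = 0.258607.
P(capacitor 6 first) = λ_6/Σλ = 0.1/0.258607 ≈ 0.387.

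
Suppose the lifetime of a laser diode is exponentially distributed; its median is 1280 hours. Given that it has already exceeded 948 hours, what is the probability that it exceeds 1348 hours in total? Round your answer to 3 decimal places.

For an exponential, median = ln(2)/λ, so λ = ln 2 / 1280 = 0.000541521 per hour.
By the memoryless property, P(X > 948+400 | X > 948) = P(X > 400).
P(X > 400) = e^(−0.21661) ≈ 0.805.

0.805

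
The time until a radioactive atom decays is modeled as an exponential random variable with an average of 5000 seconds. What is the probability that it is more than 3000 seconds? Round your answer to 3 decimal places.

0.549

The rate is λ = 1/5000 = 0.0002 per second.
P(X > 3000) = e^(−λ·3000) = e^(−0.6) ≈ 0.549.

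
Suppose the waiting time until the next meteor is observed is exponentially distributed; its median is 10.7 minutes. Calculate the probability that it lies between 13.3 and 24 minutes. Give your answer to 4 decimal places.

0.2112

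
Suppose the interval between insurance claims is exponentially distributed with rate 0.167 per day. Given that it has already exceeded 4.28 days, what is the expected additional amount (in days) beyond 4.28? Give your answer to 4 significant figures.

By memorylessness, the remaining amount past any threshold is again Exp(λ) with mean 1/λ = 5.98802 days.

5.988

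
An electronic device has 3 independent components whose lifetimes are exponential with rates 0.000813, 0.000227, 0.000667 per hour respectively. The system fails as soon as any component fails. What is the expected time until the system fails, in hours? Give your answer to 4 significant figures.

585.8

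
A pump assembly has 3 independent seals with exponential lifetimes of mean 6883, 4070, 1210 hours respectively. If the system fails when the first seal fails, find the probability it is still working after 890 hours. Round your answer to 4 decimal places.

The first failure time is exponential with rate Σλ_i = 1/6883 + 1/4070 + 1/1210 = 0.00121743 per hour.
P(min > 890) = e^(−0.00121743·890) = e^(−1.0835) ≈ 0.3384.

0.3384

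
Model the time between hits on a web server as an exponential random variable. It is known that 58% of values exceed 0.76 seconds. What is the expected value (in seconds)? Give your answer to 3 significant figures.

1.40

e^(−λ·0.76) = 0.58 ⇒ λ = −ln(0.58)/0.76 = 0.716746.
Mean = 1/λ = 1.39519 seconds.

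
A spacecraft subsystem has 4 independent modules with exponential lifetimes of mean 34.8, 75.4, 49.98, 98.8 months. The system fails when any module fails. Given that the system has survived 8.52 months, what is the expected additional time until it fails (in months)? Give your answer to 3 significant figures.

First-failure rate Σλ = 1/34.8 + 1/75.4 + 1/49.98 + 1/98.8 = 0.0721277.
By memorylessness the expected residual is 1/Σλ = 13.8643 months, regardless of the 8.52 already elapsed.

13.9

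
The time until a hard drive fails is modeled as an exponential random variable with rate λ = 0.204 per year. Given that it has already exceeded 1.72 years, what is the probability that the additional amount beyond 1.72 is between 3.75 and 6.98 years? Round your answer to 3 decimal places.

0.225

Memoryless: the residual past 1.72 is again Exp(λ).
P(3.75 < residual < 6.98) = e^(−λ·3.75) − e^(−λ·6.98) = 0.46533 − 0.24077 ≈ 0.225.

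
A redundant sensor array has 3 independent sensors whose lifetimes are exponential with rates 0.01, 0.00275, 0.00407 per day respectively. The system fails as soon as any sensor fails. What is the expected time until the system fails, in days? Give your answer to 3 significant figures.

The time to first failure is exponential with rate Σλ = 0.01 + 0.00275 + 0.00407 = 0.01682.
E[min] = 1/Σλ = 1/0.01682 = 59.453 days.

59.5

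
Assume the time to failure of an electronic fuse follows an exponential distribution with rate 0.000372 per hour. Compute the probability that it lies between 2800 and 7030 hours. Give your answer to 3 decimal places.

0.280

P(2800 < X < 7030) = e^(−λ·2800) − e^(−λ·7030) = 0.35289 − 0.07316 ≈ 0.280.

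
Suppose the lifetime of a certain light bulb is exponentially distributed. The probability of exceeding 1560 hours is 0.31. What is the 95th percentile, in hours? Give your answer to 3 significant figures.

3990

e^(−λ·1560) = 0.31 ⇒ λ = −ln(0.31)/1560 = 0.000750758.
95th percentile: 1 − e^(−λt) = 0.95, t = −ln(0.05)/λ = 3990.28 hours.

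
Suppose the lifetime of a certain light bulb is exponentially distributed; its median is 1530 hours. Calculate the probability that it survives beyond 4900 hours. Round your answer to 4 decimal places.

0.1086

For an exponential, median = ln(2)/λ, so λ = ln 2 / 1530 = 0.000453037 per hour.
P(X > 4900) = e^(−λ·4900) = e^(−2.2199) ≈ 0.1086.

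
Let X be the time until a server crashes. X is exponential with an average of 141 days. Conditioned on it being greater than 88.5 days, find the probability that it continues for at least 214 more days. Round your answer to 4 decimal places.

0.2192

The rate is λ = 1/141 = 0.0070922 per day.
P(X > s+t | X > s) = e^(−λ(s+t))/e^(−λs) = e^(−λt), independent of s = 88.5.
P(X > 214) = e^(−1.5177) ≈ 0.2192.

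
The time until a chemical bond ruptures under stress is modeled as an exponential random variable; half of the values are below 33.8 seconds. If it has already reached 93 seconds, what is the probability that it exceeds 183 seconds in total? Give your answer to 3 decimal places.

0.158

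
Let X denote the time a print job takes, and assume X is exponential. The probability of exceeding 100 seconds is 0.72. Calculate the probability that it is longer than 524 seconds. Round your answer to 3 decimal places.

e^(−λ·100) = 0.72 ⇒ λ = −ln(0.72)/100 = 0.00328504.
P(X > 524) = e^(−0.00328504·524) = e^(−1.7214) ≈ 0.179.

0.179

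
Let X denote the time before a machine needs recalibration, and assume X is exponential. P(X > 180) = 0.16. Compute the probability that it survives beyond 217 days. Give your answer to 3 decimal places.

0.110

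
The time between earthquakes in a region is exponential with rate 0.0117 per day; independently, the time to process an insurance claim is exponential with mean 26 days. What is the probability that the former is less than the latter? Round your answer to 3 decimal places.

λ_1 = 0.0117, λ_2 = 1/26 = 0.0384615.
For independent exponentials, P(the former < the latter) = λ_1/(λ_1+λ_2) = 0.0117/0.0501615 ≈ 0.233.

0.233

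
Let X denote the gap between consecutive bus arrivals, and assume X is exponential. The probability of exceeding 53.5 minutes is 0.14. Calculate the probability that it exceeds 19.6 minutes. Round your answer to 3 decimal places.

0.487

e^(−λ·53.5) = 0.14 ⇒ λ = −ln(0.14)/53.5 = 0.0367498.
P(X > 19.6) = e^(−0.0367498·19.6) = e^(−0.7203) ≈ 0.487.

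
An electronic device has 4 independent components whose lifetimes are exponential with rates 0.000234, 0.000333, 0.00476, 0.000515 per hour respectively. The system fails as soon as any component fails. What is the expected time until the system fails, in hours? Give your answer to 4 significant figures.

171.2

The time to first failure is exponential with rate Σλ = 0.000234 + 0.000333 + 0.00476 + 0.000515 = 0.005842.
E[min] = 1/Σλ = 1/0.005842 = 171.174 hours.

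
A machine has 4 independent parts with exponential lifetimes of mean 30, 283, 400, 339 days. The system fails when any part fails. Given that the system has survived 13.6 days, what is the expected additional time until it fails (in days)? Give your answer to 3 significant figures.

23.6

First-failure rate Σλ = 1/30 + 1/283 + 1/400 + 1/339 = 0.0423168.
By memorylessness the expected residual is 1/Σλ = 23.6313 days, regardless of the 13.6 already elapsed.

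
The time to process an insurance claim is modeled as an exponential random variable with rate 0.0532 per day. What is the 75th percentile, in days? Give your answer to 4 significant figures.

Set 1 − e^(−λt) = 0.75, so t = −ln(0.25)/λ = 1.3863/0.0532 ≈ 26.0582 days.

26.06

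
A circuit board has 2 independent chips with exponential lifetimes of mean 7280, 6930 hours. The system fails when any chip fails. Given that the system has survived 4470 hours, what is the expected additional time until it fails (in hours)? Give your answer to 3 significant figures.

3550

First-failure rate Σλ = 1/7280 + 1/6930 = 0.000281663.
By memorylessness the expected residual is 1/Σλ = 3550.34 hours, regardless of the 4470 already elapsed.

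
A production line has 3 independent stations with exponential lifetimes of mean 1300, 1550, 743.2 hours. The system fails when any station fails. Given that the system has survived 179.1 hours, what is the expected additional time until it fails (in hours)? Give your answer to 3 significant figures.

362

First-failure rate Σλ = 1/1300 + 1/1550 + 1/743.2 = 0.00275992.
By memorylessness the expected residual is 1/Σλ = 362.329 hours, regardless of the 179.1 already elapsed.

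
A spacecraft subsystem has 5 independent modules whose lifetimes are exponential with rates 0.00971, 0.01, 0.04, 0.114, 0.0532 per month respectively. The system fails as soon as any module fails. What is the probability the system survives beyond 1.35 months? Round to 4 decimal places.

The time to first failure is exponential with rate Σλ = 0.00971 + 0.01 + 0.04 + 0.114 + 0.0532 = 0.22691.
P(min > 1.35) = e^(−0.22691·1.35) = e^(−0.30633) ≈ 0.7361.

0.7361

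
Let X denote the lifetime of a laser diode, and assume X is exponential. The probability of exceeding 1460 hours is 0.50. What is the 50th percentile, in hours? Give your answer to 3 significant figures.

1460

e^(−λ·1460) = 0.50 ⇒ λ = −ln(0.50)/1460 = 0.000474758.
50th percentile: 1 − e^(−λt) = 0.5, t = −ln(0.5)/λ = 1460 hours.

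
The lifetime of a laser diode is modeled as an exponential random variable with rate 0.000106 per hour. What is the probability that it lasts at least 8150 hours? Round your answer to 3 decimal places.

P(X > 8150) = e^(−λ·8150) = e^(−0.8639) ≈ 0.422.

0.422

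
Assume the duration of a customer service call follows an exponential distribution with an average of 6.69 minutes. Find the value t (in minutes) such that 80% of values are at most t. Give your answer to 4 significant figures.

The rate is λ = 1/6.69 = 0.149477 per minute.
Set 1 − e^(−λt) = 0.8, so t = −ln(0.2)/λ = 1.6094/0.149477 ≈ 10.7671 minutes.

10.77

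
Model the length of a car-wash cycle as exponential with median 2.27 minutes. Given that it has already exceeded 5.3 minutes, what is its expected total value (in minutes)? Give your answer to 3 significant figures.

For an exponential, median = ln(2)/λ, so λ = ln 2 / 2.27 = 0.305351 per minute.
By memorylessness, E[X | X > 5.3] = 5.3 + 1/λ = 5.3 + 3.27492 = 8.57492 minutes.

8.57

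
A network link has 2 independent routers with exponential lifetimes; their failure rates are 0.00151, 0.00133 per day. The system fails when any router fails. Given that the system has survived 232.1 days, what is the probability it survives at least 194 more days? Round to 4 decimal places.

Time to first failure ~ Exp(Σλ) with Σλ = 0.00284.
By memorylessness, P(T > 232.1+194 | T > 232.1) = P(T > 194) = e^(−0.00284·194) ≈ 0.5764.

0.5764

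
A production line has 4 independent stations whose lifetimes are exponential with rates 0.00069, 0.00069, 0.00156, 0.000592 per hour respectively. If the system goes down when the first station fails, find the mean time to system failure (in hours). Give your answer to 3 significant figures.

The time to first failure is exponential with rate Σλ = 0.00069 + 0.00069 + 0.00156 + 0.000592 = 0.003532.
E[min] = 1/Σλ = 1/0.003532 = 283.126 hours.

283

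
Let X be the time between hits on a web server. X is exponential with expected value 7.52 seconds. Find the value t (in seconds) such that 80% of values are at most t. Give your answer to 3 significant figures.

The rate is λ = 1/7.52 = 0.132979 per second.
Set 1 − e^(−λt) = 0.8, so t = −ln(0.2)/λ = 1.6094/0.132979 ≈ 12.103 seconds.

12.1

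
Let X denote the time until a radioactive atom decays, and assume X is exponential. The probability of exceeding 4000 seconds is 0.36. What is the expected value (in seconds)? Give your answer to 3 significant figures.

3920

e^(−λ·4000) = 0.36 ⇒ λ = −ln(0.36)/4000 = 0.000255413.
Mean = 1/λ = 3915.23 seconds.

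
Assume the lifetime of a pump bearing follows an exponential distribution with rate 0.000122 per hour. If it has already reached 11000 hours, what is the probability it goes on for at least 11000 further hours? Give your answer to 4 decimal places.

The exponential is memoryless, so the remaining time is again Exp(λ): the condition X > 11000 is irrelevant.
P(X > 11000) = e^(−1.342) ≈ 0.2613.

0.2613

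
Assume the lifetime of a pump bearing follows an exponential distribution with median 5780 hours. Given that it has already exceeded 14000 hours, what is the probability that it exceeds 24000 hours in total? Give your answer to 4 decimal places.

For an exponential, median = ln(2)/λ, so λ = ln 2 / 5780 = 0.000119922 per hour.
The exponential is memoryless, so the remaining time is again Exp(λ): the condition X > 14000 is irrelevant.
P(X > 10000) = e^(−1.1992) ≈ 0.3014.

0.3014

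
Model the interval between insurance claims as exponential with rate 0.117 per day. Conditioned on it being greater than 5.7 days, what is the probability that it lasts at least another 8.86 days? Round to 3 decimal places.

0.355

P(X > s+t | X > s) = e^(−λ(s+t))/e^(−λs) = e^(−λt), independent of s = 5.7.
P(X > 8.86) = e^(−1.0366) ≈ 0.355.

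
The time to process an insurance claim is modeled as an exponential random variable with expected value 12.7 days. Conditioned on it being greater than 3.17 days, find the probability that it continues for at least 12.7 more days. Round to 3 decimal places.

0.368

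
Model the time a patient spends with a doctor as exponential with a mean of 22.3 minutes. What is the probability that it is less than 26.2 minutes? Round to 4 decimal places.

0.6911

The rate is λ = 1/22.3 = 0.044843 per minute.
P(X ≤ 26.2) = 1 − e^(−λ·26.2) = 1 − e^(−1.1749) ≈ 0.6911.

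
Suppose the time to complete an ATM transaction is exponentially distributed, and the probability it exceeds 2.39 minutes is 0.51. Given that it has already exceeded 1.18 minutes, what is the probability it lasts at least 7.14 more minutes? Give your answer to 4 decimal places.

From e^(−λ·2.39) = 0.51, λ = −ln(0.51)/2.39 = 0.281734.
Memoryless: P(X > 1.18+7.14 | X > 1.18) = P(X > 7.14) = e^(−0.281734·7.14) ≈ 0.1338.

0.1338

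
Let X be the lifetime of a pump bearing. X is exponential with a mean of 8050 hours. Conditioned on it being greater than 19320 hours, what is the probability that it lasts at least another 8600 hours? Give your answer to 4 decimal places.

The rate is λ = 1/8050 = 0.000124224 per hour.
P(X > s+t | X > s) = e^(−λ(s+t))/e^(−λs) = e^(−λt), independent of s = 19320.
P(X > 8600) = e^(−1.0683) ≈ 0.3436.

0.3436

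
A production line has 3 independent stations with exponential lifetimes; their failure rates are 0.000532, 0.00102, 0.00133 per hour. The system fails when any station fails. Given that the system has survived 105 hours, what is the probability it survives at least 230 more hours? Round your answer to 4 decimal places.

0.5154

Time to first failure ~ Exp(Σλ) with Σλ = 0.002882.
By memorylessness, P(T > 105+230 | T > 105) = P(T > 230) = e^(−0.002882·230) ≈ 0.5154.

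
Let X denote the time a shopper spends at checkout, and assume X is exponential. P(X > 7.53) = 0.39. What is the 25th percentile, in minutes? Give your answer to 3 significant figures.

e^(−λ·7.53) = 0.39 ⇒ λ = −ln(0.39)/7.53 = 0.125048.
25th percentile: 1 − e^(−λt) = 0.25, t = −ln(0.75)/λ = 2.30058 minutes.

2.30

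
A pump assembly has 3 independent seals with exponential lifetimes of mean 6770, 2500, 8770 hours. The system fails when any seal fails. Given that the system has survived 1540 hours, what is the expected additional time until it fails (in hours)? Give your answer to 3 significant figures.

1510

First-failure rate Σλ = 1/6770 + 1/2500 + 1/8770 = 0.000661736.
By memorylessness the expected residual is 1/Σλ = 1511.18 hours, regardless of the 1540 already elapsed.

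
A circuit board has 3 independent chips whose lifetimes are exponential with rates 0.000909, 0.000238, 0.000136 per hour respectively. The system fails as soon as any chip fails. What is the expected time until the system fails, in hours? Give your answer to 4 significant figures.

779.4

The time to first failure is exponential with rate Σλ = 0.000909 + 0.000238 + 0.000136 = 0.001283.
E[min] = 1/Σλ = 1/0.001283 = 779.423 hours.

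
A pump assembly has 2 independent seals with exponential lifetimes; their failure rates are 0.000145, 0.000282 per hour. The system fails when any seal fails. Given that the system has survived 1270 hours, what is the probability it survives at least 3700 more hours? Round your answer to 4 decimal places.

Time to first failure ~ Exp(Σλ) with Σλ = 0.000427.
By memorylessness, P(T > 1270+3700 | T > 1270) = P(T > 3700) = e^(−0.000427·3700) ≈ 0.2060.

0.2060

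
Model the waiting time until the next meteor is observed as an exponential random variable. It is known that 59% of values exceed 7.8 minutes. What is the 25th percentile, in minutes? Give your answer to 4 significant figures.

e^(−λ·7.8) = 0.59 ⇒ λ = −ln(0.59)/7.8 = 0.0676452.
25th percentile: 1 − e^(−λt) = 0.25, t = −ln(0.75)/λ = 4.25281 minutes.

4.253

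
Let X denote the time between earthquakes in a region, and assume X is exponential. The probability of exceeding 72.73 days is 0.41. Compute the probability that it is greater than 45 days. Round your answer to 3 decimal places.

e^(−λ·72.73) = 0.41 ⇒ λ = −ln(0.41)/72.73 = 0.012259.
P(X > 45) = e^(−0.012259·45) = e^(−0.55166) ≈ 0.576.

0.576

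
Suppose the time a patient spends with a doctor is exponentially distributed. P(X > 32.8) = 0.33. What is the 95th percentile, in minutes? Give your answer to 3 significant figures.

88.6

e^(−λ·32.8) = 0.33 ⇒ λ = −ln(0.33)/32.8 = 0.0338007.
95th percentile: 1 − e^(−λt) = 0.95, t = −ln(0.05)/λ = 88.6293 minutes.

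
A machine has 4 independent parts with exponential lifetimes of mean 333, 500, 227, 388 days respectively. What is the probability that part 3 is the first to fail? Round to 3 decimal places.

Rates: λ_i = 1/mean_i → 0.003003, 0.002, 0.00440529, 0.00257732; Σλ = 0.0119856.
P(part 3 first) = λ_3/Σλ = 0.00440529/0.0119856 ≈ 0.368.

0.368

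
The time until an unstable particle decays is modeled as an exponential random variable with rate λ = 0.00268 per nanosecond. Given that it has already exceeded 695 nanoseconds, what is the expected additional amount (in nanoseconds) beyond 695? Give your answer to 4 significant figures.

By memorylessness, the remaining amount past any threshold is again Exp(λ) with mean 1/λ = 373.134 nanoseconds.

373.1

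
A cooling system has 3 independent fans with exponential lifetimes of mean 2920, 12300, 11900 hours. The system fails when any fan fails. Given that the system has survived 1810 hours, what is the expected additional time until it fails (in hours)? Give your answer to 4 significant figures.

First-failure rate Σλ = 1/2920 + 1/12300 + 1/11900 = 0.0005078.
By memorylessness the expected residual is 1/Σλ = 1969.28 hours, regardless of the 1810 already elapsed.

1969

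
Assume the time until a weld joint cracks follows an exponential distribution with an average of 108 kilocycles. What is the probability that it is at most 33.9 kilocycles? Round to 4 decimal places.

0.2694

The rate is λ = 1/108 = 0.00925926 per kilocycle.
P(X ≤ 33.9) = 1 − e^(−λ·33.9) = 1 − e^(−0.31389) ≈ 0.2694.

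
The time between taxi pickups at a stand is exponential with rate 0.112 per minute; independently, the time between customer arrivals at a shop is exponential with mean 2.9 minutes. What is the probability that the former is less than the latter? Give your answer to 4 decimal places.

λ_1 = 0.112, λ_2 = 1/2.9 = 0.344828.
For independent exponentials, P(the former < the latter) = λ_1/(λ_1+λ_2) = 0.112/0.456828 ≈ 0.2452.

0.2452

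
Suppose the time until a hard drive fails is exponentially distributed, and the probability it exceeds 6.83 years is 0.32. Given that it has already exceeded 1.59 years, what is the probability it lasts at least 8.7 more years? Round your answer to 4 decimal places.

0.2342

From e^(−λ·6.83) = 0.32, λ = −ln(0.32)/6.83 = 0.166828.
Memoryless: P(X > 1.59+8.7 | X > 1.59) = P(X > 8.7) = e^(−0.166828·8.7) ≈ 0.2342.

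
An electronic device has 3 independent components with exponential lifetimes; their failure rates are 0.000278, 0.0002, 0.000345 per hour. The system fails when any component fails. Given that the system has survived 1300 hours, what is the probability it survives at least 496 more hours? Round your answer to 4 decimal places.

Time to first failure ~ Exp(Σλ) with Σλ = 0.000823.
By memorylessness, P(T > 1300+496 | T > 1300) = P(T > 496) = e^(−0.000823·496) ≈ 0.6648.

0.6648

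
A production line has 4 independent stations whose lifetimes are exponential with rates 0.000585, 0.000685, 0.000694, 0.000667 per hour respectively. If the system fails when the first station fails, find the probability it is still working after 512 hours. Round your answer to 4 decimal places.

0.2600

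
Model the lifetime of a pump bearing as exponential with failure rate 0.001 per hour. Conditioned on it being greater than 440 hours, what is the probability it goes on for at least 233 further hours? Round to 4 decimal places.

By the memoryless property, P(X > 440+233 | X > 440) = P(X > 233).
P(X > 233) = e^(−0.233) ≈ 0.7922.

0.7922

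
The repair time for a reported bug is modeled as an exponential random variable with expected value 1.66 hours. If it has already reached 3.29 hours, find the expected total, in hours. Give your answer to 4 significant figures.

The rate is λ = 1/1.66 = 0.60241 per hour.
By memorylessness, E[X | X > 3.29] = 3.29 + 1/λ = 3.29 + 1.66 = 4.95 hours.

4.950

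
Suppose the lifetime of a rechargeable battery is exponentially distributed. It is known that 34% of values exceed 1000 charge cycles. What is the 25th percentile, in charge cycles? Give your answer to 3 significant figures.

e^(−λ·1000) = 0.34 ⇒ λ = −ln(0.34)/1000 = 0.00107881.
25th percentile: 1 − e^(−λt) = 0.25, t = −ln(0.75)/λ = 266.666 charge cycles.

267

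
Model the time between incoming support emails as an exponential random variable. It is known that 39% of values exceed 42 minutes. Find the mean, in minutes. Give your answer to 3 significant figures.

44.6

e^(−λ·42) = 0.39 ⇒ λ = −ln(0.39)/42 = 0.0224193.
Mean = 1/λ = 44.6045 minutes.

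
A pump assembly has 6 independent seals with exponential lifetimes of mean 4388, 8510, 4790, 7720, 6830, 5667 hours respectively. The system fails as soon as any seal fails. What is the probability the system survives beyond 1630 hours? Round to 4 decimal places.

The first failure time is exponential with rate Σλ_i = 1/4388 + 1/8510 + 1/4790 + 1/7720 + 1/6830 + 1/5667 = 0.00100658 per hour.
P(min > 1630) = e^(−0.00100658·1630) = e^(−1.6407) ≈ 0.1938.

0.1938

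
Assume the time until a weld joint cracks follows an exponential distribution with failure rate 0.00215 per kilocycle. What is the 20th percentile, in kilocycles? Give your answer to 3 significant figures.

Set 1 − e^(−λt) = 0.2, so t = −ln(0.8)/λ = 0.22314/0.00215 ≈ 103.788 kilocycles.

104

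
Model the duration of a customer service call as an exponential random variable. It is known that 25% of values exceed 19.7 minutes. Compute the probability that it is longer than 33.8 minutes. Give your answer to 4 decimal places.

e^(−λ·19.7) = 0.25 ⇒ λ = −ln(0.25)/19.7 = 0.0703703.
P(X > 33.8) = e^(−0.0703703·33.8) = e^(−2.3785) ≈ 0.0927.

0.0927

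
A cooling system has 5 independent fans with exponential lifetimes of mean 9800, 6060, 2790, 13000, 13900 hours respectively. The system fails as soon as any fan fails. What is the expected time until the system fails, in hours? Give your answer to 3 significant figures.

1290

The first failure time is exponential with rate Σλ_i = 1/9800 + 1/6060 + 1/2790 + 1/13000 + 1/13900 = 0.000774346 per hour.
E[min] = 1/Σλ = 1/0.000774346 = 1291.41 hours.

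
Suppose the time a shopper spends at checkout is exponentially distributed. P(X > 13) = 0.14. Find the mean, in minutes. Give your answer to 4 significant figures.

e^(−λ·13) = 0.14 ⇒ λ = −ln(0.14)/13 = 0.151239.
Mean = 1/λ = 6.61203 minutes.

6.612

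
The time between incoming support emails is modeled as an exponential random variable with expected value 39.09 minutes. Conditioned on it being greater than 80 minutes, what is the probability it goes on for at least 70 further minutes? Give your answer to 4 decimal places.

The rate is λ = 1/39.09 = 0.025582 per minute.
By the memoryless property, P(X > 80+70 | X > 80) = P(X > 70).
P(X > 70) = e^(−1.7907) ≈ 0.1668.

0.1668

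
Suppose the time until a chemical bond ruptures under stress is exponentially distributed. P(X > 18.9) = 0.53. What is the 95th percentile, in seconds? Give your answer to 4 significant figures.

89.18

e^(−λ·18.9) = 0.53 ⇒ λ = −ln(0.53)/18.9 = 0.0335914.
95th percentile: 1 − e^(−λt) = 0.95, t = −ln(0.05)/λ = 89.1814 seconds.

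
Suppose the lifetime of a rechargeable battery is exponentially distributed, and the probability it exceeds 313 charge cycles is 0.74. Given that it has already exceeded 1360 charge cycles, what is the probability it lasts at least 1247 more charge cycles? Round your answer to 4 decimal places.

From e^(−λ·313) = 0.74, λ = −ln(0.74)/313 = 0.000961997.
Memoryless: P(X > 1360+1247 | X > 1360) = P(X > 1247) = e^(−0.000961997·1247) ≈ 0.3013.

0.3013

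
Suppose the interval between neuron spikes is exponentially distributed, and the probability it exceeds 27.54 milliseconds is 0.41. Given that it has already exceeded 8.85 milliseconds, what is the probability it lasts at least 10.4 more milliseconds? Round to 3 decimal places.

0.714

From e^(−λ·27.54) = 0.41, λ = −ln(0.41)/27.54 = 0.0323747.
Memoryless: P(X > 8.85+10.4 | X > 8.85) = P(X > 10.4) = e^(−0.0323747·10.4) ≈ 0.714.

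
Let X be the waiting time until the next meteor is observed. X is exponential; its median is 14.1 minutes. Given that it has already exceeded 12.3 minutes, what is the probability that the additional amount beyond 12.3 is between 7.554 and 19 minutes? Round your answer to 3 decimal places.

0.297

For an exponential, median = ln(2)/λ, so λ = ln 2 / 14.1 = 0.0491594 per minute.
Memoryless: the residual past 12.3 is again Exp(λ).
P(7.554 < residual < 19) = e^(−λ·7.554) − e^(−λ·19) = 0.68980 − 0.39297 ≈ 0.297.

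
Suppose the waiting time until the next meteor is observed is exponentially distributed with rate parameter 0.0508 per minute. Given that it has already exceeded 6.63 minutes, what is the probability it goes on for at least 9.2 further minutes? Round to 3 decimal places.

0.627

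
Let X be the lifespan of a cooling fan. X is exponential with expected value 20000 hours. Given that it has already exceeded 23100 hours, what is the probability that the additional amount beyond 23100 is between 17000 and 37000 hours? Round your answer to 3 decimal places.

0.270

The rate is λ = 1/20000 = 0.00005 per hour.
Memoryless: the residual past 23100 is again Exp(λ).
P(17000 < residual < 37000) = e^(−λ·17000) − e^(−λ·37000) = 0.42741 − 0.15724 ≈ 0.270.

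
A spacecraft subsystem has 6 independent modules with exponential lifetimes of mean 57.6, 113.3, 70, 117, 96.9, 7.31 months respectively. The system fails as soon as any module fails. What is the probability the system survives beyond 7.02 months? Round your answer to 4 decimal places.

0.2524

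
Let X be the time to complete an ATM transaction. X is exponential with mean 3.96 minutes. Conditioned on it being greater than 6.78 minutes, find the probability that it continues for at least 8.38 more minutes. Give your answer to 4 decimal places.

0.1205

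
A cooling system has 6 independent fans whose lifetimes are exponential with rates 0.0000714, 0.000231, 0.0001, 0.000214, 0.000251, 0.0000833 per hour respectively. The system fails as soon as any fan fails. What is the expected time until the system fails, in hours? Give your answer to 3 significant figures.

The time to first failure is exponential with rate Σλ = 0.0000714 + 0.000231 + 0.0001 + 0.000214 + 0.000251 + 0.0000833 = 0.0009507.
E[min] = 1/Σλ = 1/0.0009507 = 1051.86 hours.

1050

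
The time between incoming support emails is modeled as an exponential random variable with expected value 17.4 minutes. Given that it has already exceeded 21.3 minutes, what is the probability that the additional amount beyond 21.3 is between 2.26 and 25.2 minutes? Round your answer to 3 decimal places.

The rate is λ = 1/17.4 = 0.0574713 per minute.
Memoryless: the residual past 21.3 is again Exp(λ).
P(2.26 < residual < 25.2) = e^(−λ·2.26) − e^(−λ·25.2) = 0.87820 − 0.23498 ≈ 0.643.

0.643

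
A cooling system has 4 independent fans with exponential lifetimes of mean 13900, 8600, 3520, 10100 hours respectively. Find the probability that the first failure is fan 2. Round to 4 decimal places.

0.2035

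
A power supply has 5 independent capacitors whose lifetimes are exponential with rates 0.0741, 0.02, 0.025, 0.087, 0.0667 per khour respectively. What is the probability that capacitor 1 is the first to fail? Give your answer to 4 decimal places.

0.2716

The time to first failure is exponential with rate Σλ = 0.0741 + 0.02 + 0.025 + 0.087 + 0.0667 = 0.2728.
P(capacitor 1 first) = λ_1/Σλ = 0.0741/0.2728 ≈ 0.2716.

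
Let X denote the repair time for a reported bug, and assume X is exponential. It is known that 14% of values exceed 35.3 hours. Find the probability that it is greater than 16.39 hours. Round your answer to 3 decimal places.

0.401

e^(−λ·35.3) = 0.14 ⇒ λ = −ln(0.14)/35.3 = 0.0556972.
P(X > 16.39) = e^(−0.0556972·16.39) = e^(−0.91288) ≈ 0.401.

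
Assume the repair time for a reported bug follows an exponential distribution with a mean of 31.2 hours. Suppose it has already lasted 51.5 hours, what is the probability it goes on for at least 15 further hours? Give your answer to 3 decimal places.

0.618

The rate is λ = 1/31.2 = 0.0320513 per hour.
The exponential is memoryless, so the remaining time is again Exp(λ): the condition X > 51.5 is irrelevant.
P(X > 15) = e^(−0.48077) ≈ 0.618.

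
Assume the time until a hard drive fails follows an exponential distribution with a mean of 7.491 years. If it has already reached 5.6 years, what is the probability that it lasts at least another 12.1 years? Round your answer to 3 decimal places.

The rate is λ = 1/7.491 = 0.133494 per year.
P(X > s+t | X > s) = e^(−λ(s+t))/e^(−λs) = e^(−λt), independent of s = 5.6.
P(X > 12.1) = e^(−1.6153) ≈ 0.199.

0.199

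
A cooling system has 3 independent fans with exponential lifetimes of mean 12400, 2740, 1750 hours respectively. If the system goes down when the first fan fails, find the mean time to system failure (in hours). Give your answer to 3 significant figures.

The first failure time is exponential with rate Σλ_i = 1/12400 + 1/2740 + 1/1750 = 0.00101704 per hour.
E[min] = 1/Σλ = 1/0.00101704 = 983.248 hours.

983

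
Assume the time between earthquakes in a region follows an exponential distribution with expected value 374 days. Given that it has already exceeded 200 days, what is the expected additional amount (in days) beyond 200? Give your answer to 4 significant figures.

374.0

The rate is λ = 1/374 = 0.0026738 per day.
By memorylessness, the remaining amount past any threshold is again Exp(λ) with mean 1/λ = 374 days.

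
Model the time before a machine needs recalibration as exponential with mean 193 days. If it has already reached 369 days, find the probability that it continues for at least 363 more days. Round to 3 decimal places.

The rate is λ = 1/193 = 0.00518135 per day.
P(X > s+t | X > s) = e^(−λ(s+t))/e^(−λs) = e^(−λt), independent of s = 369.
P(X > 363) = e^(−1.8808) ≈ 0.152.

0.152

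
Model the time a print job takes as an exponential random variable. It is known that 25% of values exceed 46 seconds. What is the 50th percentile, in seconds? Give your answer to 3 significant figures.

e^(−λ·46) = 0.25 ⇒ λ = −ln(0.25)/46 = 0.0301368.
50th percentile: 1 − e^(−λt) = 0.5, t = −ln(0.5)/λ = 23 seconds.

23.0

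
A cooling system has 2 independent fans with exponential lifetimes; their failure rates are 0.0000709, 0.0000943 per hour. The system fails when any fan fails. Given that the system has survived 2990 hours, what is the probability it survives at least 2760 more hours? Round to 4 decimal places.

0.6338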